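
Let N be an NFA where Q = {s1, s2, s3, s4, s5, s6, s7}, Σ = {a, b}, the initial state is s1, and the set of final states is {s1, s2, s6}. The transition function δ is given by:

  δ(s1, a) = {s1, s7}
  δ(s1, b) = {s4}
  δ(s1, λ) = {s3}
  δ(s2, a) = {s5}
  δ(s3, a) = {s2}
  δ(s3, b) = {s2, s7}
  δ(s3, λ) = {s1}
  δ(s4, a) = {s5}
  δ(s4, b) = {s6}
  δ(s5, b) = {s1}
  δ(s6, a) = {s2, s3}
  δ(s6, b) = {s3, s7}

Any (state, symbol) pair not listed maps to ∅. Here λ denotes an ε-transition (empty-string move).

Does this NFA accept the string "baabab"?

Start: ε-closure({s1}) = {s1, s3}.
Read 'b': {s1, s3} → {s2, s4, s7}.
Read 'a': {s2, s4, s7} → {s5}.
Read 'a': {s5} → ∅.
The set is empty and remains empty for the remaining 3 symbols.
The final set ∅ contains no accepting state.

No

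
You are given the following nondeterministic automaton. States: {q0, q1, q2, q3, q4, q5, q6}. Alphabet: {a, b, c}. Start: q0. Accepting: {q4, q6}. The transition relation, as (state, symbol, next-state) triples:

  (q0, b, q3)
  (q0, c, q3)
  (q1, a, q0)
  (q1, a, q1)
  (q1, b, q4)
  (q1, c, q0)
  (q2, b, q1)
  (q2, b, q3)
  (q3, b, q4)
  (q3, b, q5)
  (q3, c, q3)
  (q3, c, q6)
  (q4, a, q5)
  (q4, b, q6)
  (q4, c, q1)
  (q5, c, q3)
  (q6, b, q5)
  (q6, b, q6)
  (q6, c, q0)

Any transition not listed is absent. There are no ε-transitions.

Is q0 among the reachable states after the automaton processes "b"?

No

Start in {q0}.
Read 'b': q0→{q3}; now {q3}.
State q0 is not in {q3}.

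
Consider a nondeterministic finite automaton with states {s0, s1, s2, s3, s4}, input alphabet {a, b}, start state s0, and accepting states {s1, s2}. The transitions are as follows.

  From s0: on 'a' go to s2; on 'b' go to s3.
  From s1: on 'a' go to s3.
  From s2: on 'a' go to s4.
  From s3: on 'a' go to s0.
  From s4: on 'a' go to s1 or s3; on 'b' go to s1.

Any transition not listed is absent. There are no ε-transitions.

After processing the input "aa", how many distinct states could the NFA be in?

1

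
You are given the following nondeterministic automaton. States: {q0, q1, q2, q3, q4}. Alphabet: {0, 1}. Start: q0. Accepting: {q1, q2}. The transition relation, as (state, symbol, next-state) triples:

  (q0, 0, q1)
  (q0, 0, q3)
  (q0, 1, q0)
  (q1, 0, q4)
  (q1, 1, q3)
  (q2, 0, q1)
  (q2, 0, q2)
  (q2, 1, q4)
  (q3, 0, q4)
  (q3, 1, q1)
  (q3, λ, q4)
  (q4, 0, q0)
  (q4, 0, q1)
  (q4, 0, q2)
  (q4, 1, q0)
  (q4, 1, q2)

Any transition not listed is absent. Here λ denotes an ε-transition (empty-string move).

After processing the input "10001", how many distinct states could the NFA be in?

5

Start in {q0}.
Read '1': q0→{q0}; now {q0}.
Read '0': q0→{q1, q3}; union {q1, q3}; ε-closure = {q1, q3, q4}.
Read '0': q1→{q4}, q3→{q4}, q4→{q0, q1, q2}; now {q0, q1, q2, q4}.
Read '0': q0→{q1, q3}, q1→{q4}, q2→{q1, q2}, q4→{q0, q1, q2}; now {q0, q1, q2, q3, q4}.
Read '1': q0→{q0}, q1→{q3}, q2→{q4}, q3→{q1}, q4→{q0, q2}; now {q0, q1, q2, q3, q4}.
That set has 5 states.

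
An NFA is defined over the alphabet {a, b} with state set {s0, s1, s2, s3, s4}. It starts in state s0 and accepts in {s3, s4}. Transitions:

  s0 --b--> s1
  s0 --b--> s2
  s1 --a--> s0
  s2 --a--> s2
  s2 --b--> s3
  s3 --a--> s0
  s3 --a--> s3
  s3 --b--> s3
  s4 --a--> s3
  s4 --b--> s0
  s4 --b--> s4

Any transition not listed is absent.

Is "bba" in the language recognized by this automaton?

Yes

Start in {s0}.
Read 'b': s0→{s1, s2}; now {s1, s2}.
Read 'b': s1→∅, s2→{s3}; now {s3}.
Read 'a': s3→{s0, s3}; now {s0, s3}.
The final set {s0, s3} contains the accepting state s3.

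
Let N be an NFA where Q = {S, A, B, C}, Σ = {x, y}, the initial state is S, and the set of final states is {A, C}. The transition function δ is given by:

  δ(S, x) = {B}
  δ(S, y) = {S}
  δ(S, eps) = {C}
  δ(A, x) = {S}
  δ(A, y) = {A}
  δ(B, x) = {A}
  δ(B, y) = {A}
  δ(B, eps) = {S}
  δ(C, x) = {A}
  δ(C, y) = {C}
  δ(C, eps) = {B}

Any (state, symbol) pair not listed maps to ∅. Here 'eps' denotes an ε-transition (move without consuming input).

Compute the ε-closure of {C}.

Begin with {C}.
ε-move C → B; add B.
ε-move B → S; add S.

{S, B, C}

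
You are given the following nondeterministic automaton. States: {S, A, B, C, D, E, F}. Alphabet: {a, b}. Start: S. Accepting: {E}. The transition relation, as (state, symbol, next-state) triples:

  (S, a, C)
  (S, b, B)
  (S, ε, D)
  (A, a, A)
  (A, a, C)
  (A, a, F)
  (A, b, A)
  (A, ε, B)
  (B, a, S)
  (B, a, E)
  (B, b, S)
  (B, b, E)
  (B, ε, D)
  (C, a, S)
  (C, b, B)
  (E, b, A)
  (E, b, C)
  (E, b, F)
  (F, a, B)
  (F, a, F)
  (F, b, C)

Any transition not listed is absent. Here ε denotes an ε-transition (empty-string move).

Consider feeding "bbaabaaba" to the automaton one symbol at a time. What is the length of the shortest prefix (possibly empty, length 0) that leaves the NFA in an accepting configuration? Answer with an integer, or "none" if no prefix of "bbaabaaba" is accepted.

Start: ε-closure({S}) = {S, D}.
Read 'b': {S, D} → {B, D}.
Read 'b': {B, D} → {S, D, E}.
None of the earlier sets intersect F, but {S, D, E} does.

2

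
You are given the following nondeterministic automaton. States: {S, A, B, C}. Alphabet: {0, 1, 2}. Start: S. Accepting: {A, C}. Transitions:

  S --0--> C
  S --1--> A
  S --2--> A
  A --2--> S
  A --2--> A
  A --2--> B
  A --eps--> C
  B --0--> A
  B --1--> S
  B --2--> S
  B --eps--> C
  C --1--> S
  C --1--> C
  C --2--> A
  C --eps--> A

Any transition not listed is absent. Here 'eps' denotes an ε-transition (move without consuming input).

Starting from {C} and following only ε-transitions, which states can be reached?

Begin with {C}.
ε-move C → A; add A.

{A, C}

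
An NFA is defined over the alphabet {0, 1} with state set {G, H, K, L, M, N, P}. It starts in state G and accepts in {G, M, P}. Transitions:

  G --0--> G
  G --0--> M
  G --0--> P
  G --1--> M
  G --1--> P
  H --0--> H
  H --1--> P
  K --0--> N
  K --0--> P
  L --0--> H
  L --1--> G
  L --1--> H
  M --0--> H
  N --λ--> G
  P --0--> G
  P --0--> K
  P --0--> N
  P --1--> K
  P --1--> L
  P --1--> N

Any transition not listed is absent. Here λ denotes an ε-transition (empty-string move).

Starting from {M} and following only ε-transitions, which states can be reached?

Begin with {M}.
No ε-moves leave this set, so the closure equals the set itself.

{M}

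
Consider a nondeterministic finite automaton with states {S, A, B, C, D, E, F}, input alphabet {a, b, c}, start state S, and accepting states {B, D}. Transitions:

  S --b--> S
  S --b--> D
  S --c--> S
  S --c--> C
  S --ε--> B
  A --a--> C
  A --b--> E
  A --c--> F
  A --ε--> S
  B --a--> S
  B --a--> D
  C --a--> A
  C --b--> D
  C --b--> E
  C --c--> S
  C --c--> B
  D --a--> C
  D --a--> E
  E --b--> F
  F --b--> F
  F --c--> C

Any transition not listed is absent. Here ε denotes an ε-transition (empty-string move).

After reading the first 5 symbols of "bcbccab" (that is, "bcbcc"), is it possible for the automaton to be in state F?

No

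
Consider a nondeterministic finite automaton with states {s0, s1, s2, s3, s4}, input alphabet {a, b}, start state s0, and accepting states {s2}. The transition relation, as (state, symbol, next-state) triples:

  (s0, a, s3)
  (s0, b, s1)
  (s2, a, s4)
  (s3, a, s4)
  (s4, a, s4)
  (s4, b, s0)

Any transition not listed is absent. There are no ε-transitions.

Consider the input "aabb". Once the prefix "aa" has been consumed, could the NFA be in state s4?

Yes

Start in {s0}.
Read 'a': s0→{s3}; now {s3}.
Read 'a': s3→{s4}; now {s4}.
State s4 is in {s4}.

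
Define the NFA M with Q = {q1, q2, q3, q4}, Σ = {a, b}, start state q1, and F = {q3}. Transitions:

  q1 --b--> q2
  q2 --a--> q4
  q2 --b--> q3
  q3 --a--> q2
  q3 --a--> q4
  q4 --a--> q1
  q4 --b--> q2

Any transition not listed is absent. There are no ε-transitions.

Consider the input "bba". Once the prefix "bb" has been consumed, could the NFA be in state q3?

Yes

Start in {q1}.
Read 'b': {q1} → {q2}.
Read 'b': {q2} → {q3}.
State q3 is in {q3}.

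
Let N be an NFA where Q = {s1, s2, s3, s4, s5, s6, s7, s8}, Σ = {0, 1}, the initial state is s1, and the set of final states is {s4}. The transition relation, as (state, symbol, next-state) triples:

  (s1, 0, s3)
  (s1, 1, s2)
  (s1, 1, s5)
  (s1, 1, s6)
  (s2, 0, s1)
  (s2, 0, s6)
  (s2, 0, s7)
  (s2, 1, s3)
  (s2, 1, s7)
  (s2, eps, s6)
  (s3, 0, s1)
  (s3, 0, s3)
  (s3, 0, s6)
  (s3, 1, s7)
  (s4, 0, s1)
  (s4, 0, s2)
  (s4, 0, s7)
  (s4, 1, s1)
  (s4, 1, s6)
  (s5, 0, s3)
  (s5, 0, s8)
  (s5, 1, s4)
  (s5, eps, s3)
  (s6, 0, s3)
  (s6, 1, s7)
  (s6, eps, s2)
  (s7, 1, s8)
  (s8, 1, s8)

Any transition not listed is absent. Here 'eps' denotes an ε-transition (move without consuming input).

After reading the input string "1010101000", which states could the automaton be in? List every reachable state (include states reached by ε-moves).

Start in {s1}.
Read '1': {s1} → {s2, s3, s5, s6}.
Read '0': {s2, s3, s5, s6} → {s1, s2, s3, s6, s7, s8}.
Read '1': {s1, s2, s3, s6, s7, s8} → {s2, s3, s5, s6, s7, s8}.
Read '0': {s2, s3, s5, s6, s7, s8} → {s1, s2, s3, s6, s7, s8}.
Read '1': {s1, s2, s3, s6, s7, s8} → {s2, s3, s5, s6, s7, s8}.
Read '0': {s2, s3, s5, s6, s7, s8} → {s1, s2, s3, s6, s7, s8}.
Read '1': {s1, s2, s3, s6, s7, s8} → {s2, s3, s5, s6, s7, s8}.
Read '0': {s2, s3, s5, s6, s7, s8} → {s1, s2, s3, s6, s7, s8}.
Read '0': {s1, s2, s3, s6, s7, s8} → {s1, s2, s3, s6, s7}.
Read '0': {s1, s2, s3, s6, s7} → {s1, s2, s3, s6, s7}.

{s1, s2, s3, s6, s7}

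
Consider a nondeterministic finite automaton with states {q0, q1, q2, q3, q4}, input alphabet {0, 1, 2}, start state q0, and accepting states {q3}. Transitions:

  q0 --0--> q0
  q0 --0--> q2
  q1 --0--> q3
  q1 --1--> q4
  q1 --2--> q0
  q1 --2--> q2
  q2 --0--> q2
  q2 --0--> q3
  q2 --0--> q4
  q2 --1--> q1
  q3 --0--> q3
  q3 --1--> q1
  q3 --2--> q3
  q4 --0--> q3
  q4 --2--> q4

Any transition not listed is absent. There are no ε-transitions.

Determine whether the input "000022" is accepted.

Start in {q0}.
Read '0': {q0} → {q0, q2}.
Read '0': {q0, q2} → {q0, q2, q3, q4}.
Read '0': {q0, q2, q3, q4} → {q0, q2, q3, q4}.
Read '0': {q0, q2, q3, q4} → {q0, q2, q3, q4}.
Read '2': {q0, q2, q3, q4} → {q3, q4}.
Read '2': {q3, q4} → {q3, q4}.
The final set {q3, q4} contains the accepting state q3.

Yes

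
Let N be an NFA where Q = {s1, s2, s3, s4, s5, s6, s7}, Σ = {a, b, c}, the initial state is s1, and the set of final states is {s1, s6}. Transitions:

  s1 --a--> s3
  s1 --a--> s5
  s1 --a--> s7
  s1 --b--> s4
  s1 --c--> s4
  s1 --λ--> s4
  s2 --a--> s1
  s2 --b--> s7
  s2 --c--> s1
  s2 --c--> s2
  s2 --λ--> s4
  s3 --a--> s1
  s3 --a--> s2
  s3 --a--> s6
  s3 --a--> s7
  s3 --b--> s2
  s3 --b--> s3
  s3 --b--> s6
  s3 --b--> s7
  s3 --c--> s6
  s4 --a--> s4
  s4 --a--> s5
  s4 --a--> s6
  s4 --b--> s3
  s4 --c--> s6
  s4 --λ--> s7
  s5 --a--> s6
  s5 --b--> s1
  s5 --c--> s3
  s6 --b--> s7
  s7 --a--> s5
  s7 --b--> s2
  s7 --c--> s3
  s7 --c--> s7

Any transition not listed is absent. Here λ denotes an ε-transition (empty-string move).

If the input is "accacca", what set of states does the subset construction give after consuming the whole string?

{s1, s2, s3, s4, s5, s6, s7}

Start: ε-closure({s1}) = {s1, s4, s7}.
Read 'a': s1→{s3, s5, s7}, s4→{s4, s5, s6}, s7→{s5}; now {s3, s4, s5, s6, s7}.
Read 'c': s3→{s6}, s4→{s6}, s5→{s3}, s6→∅, s7→{s3, s7}; now {s3, s6, s7}.
Read 'c': s3→{s6}, s6→∅, s7→{s3, s7}; now {s3, s6, s7}.
Read 'a': s3→{s1, s2, s6, s7}, s6→∅, s7→{s5}; union {s1, s2, s5, s6, s7}; ε-closure = {s1, s2, s4, s5, s6, s7}.
Read 'c': s1→{s4}, s2→{s1, s2}, s4→{s6}, s5→{s3}, s6→∅, s7→{s3, s7}; now {s1, s2, s3, s4, s6, s7}.
Read 'c': s1→{s4}, s2→{s1, s2}, s3→{s6}, s4→{s6}, s6→∅, s7→{s3, s7}; now {s1, s2, s3, s4, s6, s7}.
Read 'a': s1→{s3, s5, s7}, s2→{s1}, s3→{s1, s2, s6, s7}, s4→{s4, s5, s6}, s6→∅, s7→{s5}; now {s1, s2, s3, s4, s5, s6, s7}.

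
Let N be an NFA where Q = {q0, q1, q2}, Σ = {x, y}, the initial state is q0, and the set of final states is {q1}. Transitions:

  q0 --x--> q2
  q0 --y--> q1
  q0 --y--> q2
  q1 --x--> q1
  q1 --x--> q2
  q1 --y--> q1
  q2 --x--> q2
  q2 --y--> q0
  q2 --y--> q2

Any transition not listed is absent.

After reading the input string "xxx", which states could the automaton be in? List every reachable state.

Start in {q0}.
Read 'x': {q0} → {q2}.
Read 'x': {q2} → {q2}.
Read 'x': {q2} → {q2}.

{q2}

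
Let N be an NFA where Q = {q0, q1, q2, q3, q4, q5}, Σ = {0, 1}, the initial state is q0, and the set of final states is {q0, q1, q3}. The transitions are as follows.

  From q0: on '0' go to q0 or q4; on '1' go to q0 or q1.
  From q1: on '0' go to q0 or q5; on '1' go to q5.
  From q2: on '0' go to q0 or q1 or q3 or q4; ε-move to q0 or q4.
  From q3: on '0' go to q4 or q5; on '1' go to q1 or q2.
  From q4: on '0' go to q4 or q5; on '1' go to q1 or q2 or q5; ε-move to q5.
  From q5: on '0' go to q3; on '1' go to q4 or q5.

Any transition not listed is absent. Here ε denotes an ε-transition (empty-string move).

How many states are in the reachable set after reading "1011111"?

5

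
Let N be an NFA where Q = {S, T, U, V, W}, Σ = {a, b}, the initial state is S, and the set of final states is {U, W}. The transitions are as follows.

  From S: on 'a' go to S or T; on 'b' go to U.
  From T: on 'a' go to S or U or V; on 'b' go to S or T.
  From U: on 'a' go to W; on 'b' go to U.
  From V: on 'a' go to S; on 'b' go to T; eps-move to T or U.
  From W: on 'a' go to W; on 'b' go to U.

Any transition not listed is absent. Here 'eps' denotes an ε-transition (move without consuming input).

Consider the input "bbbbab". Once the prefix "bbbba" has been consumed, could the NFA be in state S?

Start in {S}.
Read 'b': S→{U}; now {U}.
Read 'b': U→{U}; now {U}.
Read 'b': U→{U}; now {U}.
Read 'b': U→{U}; now {U}.
Read 'a': U→{W}; now {W}.
State S is not in {W}.

No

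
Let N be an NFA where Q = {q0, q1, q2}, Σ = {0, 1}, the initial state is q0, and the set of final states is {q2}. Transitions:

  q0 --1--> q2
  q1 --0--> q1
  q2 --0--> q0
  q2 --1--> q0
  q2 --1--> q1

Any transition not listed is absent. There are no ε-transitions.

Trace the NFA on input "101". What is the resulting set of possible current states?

{q2}

Start in {q0}.
Read '1': q0→{q2}; now {q2}.
Read '0': q2→{q0}; now {q0}.
Read '1': q0→{q2}; now {q2}.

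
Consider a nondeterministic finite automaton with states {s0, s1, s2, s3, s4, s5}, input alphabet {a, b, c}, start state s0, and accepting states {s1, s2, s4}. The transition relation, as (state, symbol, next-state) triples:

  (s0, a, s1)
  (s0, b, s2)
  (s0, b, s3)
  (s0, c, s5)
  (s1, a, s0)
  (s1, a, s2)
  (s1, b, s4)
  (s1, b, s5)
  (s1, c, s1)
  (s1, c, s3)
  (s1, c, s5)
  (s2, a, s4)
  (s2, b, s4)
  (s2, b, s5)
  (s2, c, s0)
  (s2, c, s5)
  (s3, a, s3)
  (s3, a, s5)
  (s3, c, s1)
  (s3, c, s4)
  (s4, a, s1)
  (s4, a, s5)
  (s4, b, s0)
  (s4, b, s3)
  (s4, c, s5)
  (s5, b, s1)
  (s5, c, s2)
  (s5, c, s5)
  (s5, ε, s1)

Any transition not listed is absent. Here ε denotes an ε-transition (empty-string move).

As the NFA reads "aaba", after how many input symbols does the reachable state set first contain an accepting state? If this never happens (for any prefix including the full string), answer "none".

1

Start in {s0}.
Read 'a': {s0} → {s1}.
None of the earlier sets intersect F, but {s1} does.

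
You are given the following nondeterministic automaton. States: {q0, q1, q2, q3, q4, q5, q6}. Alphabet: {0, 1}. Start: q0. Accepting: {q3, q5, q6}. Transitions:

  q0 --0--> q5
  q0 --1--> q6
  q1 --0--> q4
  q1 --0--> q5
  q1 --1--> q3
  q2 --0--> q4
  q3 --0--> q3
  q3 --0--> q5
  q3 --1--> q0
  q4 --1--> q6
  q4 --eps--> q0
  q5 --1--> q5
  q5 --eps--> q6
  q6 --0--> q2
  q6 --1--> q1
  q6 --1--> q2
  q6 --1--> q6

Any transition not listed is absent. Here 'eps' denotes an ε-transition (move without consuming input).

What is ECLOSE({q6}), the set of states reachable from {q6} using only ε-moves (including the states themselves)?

{q6}

Begin with {q6}.
No ε-moves leave this set, so the closure equals the set itself.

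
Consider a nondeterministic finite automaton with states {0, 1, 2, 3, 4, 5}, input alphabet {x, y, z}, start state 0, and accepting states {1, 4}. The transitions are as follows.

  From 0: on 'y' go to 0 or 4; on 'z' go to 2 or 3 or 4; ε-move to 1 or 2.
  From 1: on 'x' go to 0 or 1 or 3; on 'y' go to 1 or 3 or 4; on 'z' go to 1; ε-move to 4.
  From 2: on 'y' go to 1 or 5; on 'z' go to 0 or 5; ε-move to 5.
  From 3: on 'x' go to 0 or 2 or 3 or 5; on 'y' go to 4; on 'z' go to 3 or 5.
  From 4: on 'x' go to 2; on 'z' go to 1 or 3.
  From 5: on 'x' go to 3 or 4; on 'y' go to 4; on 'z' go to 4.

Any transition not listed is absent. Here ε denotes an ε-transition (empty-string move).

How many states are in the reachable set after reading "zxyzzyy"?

Start: ε-closure({0}) = {0, 1, 2, 4, 5}.
Read 'z': {0, 1, 2, 4, 5} → {0, 1, 2, 3, 4, 5}.
Read 'x': {0, 1, 2, 3, 4, 5} → {0, 1, 2, 3, 4, 5}.
Read 'y': {0, 1, 2, 3, 4, 5} → {0, 1, 2, 3, 4, 5}.
Read 'z': {0, 1, 2, 3, 4, 5} → {0, 1, 2, 3, 4, 5}.
Read 'z': {0, 1, 2, 3, 4, 5} → {0, 1, 2, 3, 4, 5}.
Read 'y': {0, 1, 2, 3, 4, 5} → {0, 1, 2, 3, 4, 5}.
Read 'y': {0, 1, 2, 3, 4, 5} → {0, 1, 2, 3, 4, 5}.
That set has 6 states.

6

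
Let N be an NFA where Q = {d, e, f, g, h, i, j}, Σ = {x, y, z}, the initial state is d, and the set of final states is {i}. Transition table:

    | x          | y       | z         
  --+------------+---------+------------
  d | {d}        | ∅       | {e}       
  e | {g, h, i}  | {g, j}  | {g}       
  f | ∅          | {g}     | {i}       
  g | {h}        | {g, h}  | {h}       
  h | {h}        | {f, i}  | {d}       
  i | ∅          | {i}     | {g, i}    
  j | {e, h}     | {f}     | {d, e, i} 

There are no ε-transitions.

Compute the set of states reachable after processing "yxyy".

Start in {d}.
Read 'y': d→∅; now ∅.
The set is empty and remains empty for the remaining 3 symbols.

∅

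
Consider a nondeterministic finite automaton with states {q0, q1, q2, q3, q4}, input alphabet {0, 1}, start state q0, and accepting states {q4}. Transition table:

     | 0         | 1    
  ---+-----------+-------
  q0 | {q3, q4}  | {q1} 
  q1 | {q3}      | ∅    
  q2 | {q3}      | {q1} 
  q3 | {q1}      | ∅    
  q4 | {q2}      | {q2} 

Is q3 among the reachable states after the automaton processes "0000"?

No

Start in {q0}.
Read '0': q0→{q3, q4}; now {q3, q4}.
Read '0': q3→{q1}, q4→{q2}; now {q1, q2}.
Read '0': q1→{q3}, q2→{q3}; now {q3}.
Read '0': q3→{q1}; now {q1}.
State q3 is not in {q1}.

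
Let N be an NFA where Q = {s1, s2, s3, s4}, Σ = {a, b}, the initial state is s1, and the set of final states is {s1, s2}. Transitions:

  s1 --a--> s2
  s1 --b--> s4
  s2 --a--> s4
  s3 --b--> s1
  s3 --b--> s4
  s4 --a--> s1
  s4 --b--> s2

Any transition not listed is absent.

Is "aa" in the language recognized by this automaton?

No

Start in {s1}.
Read 'a': {s1} → {s2}.
Read 'a': {s2} → {s4}.
The final set {s4} contains no accepting state.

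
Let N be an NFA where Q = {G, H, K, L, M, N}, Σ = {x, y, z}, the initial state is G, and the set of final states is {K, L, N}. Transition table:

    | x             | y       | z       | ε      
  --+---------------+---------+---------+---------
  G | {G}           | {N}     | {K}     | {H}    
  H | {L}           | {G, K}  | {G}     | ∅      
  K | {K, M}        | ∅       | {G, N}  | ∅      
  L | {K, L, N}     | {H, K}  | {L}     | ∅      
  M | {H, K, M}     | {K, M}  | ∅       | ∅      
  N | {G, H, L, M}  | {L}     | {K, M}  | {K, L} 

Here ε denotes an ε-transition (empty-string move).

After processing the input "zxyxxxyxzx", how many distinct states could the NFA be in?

Start: ε-closure({G}) = {G, H}.
Read 'z': G→{K}, H→{G}; union {G, K}; ε-closure = {G, H, K}.
Read 'x': G→{G}, H→{L}, K→{K, M}; union {G, K, L, M}; ε-closure = {G, H, K, L, M}.
Read 'y': G→{N}, H→{G, K}, K→∅, L→{H, K}, M→{K, M}; union {G, H, K, M, N}; ε-closure = {G, H, K, L, M, N}.
Read 'x': G→{G}, H→{L}, K→{K, M}, L→{K, L, N}, M→{H, K, M}, N→{G, H, L, M}; now {G, H, K, L, M, N}.
Read 'x': G→{G}, H→{L}, K→{K, M}, L→{K, L, N}, M→{H, K, M}, N→{G, H, L, M}; now {G, H, K, L, M, N}.
Read 'x': G→{G}, H→{L}, K→{K, M}, L→{K, L, N}, M→{H, K, M}, N→{G, H, L, M}; now {G, H, K, L, M, N}.
Read 'y': G→{N}, H→{G, K}, K→∅, L→{H, K}, M→{K, M}, N→{L}; now {G, H, K, L, M, N}.
Read 'x': G→{G}, H→{L}, K→{K, M}, L→{K, L, N}, M→{H, K, M}, N→{G, H, L, M}; now {G, H, K, L, M, N}.
Read 'z': G→{K}, H→{G}, K→{G, N}, L→{L}, M→∅, N→{K, M}; union {G, K, L, M, N}; ε-closure = {G, H, K, L, M, N}.
Read 'x': G→{G}, H→{L}, K→{K, M}, L→{K, L, N}, M→{H, K, M}, N→{G, H, L, M}; now {G, H, K, L, M, N}.
That set has 6 states.

6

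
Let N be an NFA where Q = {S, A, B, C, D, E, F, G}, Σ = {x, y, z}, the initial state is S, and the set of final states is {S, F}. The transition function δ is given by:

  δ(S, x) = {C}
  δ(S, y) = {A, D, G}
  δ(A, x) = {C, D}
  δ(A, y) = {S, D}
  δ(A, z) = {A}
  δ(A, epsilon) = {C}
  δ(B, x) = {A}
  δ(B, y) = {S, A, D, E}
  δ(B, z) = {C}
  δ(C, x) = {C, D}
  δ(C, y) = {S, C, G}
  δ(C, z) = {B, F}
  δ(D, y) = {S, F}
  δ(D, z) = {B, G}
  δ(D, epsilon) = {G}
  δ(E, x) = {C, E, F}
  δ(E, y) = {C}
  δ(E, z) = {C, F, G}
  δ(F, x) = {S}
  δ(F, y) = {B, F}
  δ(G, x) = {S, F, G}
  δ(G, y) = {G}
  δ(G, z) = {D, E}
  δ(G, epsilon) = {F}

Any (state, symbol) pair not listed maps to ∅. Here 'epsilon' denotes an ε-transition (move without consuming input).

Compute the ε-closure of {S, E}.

{S, E}

Begin with {S, E}.
No ε-moves leave this set, so the closure equals the set itself.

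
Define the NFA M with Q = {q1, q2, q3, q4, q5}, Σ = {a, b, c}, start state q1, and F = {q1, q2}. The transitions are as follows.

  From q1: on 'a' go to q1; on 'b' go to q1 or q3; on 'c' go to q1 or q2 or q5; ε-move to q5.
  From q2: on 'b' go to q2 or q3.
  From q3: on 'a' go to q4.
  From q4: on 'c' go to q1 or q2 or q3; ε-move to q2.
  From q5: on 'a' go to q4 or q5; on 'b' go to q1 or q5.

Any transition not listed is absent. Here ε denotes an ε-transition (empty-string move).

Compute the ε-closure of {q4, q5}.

{q2, q4, q5}

Begin with {q4, q5}.
ε-move q4 → q2; add q2.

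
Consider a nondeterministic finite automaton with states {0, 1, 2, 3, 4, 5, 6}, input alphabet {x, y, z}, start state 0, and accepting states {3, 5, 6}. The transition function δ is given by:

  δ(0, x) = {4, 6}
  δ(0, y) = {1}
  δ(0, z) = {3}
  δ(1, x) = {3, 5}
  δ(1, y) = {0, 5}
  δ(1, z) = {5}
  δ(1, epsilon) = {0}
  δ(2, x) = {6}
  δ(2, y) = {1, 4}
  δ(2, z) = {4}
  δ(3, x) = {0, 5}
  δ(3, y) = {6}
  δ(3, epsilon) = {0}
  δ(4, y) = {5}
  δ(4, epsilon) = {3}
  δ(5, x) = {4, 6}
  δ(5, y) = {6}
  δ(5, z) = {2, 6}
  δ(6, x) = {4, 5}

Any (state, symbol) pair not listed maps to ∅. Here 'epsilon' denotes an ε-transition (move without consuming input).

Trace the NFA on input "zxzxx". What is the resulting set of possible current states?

Start in {0}.
Read 'z': {0} → {0, 3}.
Read 'x': {0, 3} → {0, 3, 4, 5, 6}.
Read 'z': {0, 3, 4, 5, 6} → {0, 2, 3, 6}.
Read 'x': {0, 2, 3, 6} → {0, 3, 4, 5, 6}.
Read 'x': {0, 3, 4, 5, 6} → {0, 3, 4, 5, 6}.

{0, 3, 4, 5, 6}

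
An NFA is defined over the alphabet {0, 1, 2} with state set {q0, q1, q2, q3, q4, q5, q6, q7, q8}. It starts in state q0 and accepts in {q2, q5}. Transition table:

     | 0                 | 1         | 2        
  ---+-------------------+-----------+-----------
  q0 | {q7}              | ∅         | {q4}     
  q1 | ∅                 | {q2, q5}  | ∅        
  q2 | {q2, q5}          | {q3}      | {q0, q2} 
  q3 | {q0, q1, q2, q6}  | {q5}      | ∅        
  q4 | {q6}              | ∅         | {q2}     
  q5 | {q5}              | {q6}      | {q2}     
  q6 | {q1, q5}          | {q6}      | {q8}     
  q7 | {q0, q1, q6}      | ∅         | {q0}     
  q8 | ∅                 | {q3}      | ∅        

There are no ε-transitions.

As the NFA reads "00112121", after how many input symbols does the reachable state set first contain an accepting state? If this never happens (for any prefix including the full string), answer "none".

3

Start in {q0}.
Read '0': {q0} → {q7}.
Read '0': {q7} → {q0, q1, q6}.
Read '1': {q0, q1, q6} → {q2, q5, q6}.
None of the earlier sets intersect F, but {q2, q5, q6} does.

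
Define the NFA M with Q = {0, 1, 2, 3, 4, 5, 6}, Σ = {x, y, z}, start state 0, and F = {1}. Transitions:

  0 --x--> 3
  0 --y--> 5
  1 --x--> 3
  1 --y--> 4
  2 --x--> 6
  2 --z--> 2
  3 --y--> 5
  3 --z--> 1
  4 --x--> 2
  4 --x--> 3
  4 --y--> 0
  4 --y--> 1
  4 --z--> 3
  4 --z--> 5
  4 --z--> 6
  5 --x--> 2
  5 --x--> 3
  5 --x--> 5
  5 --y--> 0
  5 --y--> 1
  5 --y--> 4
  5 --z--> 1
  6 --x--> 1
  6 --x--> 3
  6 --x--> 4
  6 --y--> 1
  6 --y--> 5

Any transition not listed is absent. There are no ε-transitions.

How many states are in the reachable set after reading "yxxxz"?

5

Start in {0}.
Read 'y': {0} → {5}.
Read 'x': {5} → {2, 3, 5}.
Read 'x': {2, 3, 5} → {2, 3, 5, 6}.
Read 'x': {2, 3, 5, 6} → {1, 2, 3, 4, 5, 6}.
Read 'z': {1, 2, 3, 4, 5, 6} → {1, 2, 3, 5, 6}.
That set has 5 states.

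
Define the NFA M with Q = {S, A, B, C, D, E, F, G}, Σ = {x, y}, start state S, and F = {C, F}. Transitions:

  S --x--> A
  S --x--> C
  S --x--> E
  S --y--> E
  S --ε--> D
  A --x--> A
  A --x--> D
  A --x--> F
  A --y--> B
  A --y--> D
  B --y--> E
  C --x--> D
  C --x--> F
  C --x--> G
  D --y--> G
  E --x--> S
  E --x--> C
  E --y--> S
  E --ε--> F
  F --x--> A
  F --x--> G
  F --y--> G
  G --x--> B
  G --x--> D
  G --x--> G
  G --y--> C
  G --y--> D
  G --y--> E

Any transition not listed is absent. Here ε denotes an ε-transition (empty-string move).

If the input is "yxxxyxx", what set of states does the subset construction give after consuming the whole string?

{A, B, C, D, E, F, G}

Start: ε-closure({S}) = {S, D}.
Read 'y': S→{E}, D→{G}; union {E, G}; ε-closure = {E, F, G}.
Read 'x': E→{S, C}, F→{A, G}, G→{B, D, G}; now {S, A, B, C, D, G}.
Read 'x': S→{A, C, E}, A→{A, D, F}, B→∅, C→{D, F, G}, D→∅, G→{B, D, G}; now {A, B, C, D, E, F, G}.
Read 'x': A→{A, D, F}, B→∅, C→{D, F, G}, D→∅, E→{S, C}, F→{A, G}, G→{B, D, G}; now {S, A, B, C, D, F, G}.
Read 'y': S→{E}, A→{B, D}, B→{E}, C→∅, D→{G}, F→{G}, G→{C, D, E}; union {B, C, D, E, G}; ε-closure = {B, C, D, E, F, G}.
Read 'x': B→∅, C→{D, F, G}, D→∅, E→{S, C}, F→{A, G}, G→{B, D, G}; now {S, A, B, C, D, F, G}.
Read 'x': S→{A, C, E}, A→{A, D, F}, B→∅, C→{D, F, G}, D→∅, F→{A, G}, G→{B, D, G}; now {A, B, C, D, E, F, G}.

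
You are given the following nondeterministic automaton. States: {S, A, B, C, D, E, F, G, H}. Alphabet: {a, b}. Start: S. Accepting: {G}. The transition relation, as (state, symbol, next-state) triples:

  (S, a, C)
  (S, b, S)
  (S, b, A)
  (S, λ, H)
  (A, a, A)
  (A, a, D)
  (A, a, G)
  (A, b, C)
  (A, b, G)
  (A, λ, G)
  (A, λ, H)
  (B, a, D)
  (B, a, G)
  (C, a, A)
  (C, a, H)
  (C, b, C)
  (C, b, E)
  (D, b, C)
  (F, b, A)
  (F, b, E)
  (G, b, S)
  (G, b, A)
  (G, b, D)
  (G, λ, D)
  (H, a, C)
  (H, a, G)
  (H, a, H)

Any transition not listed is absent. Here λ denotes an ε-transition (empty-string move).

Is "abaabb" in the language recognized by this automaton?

Start: ε-closure({S}) = {S, H}.
Read 'a': S→{C}, H→{C, G, H}; union {C, G, H}; ε-closure = {C, D, G, H}.
Read 'b': C→{C, E}, D→{C}, G→{S, A, D}, H→∅; union {S, A, C, D, E}; ε-closure = {S, A, C, D, E, G, H}.
Read 'a': S→{C}, A→{A, D, G}, C→{A, H}, D→∅, E→∅, G→∅, H→{C, G, H}; now {A, C, D, G, H}.
Read 'a': A→{A, D, G}, C→{A, H}, D→∅, G→∅, H→{C, G, H}; now {A, C, D, G, H}.
Read 'b': A→{C, G}, C→{C, E}, D→{C}, G→{S, A, D}, H→∅; union {S, A, C, D, E, G}; ε-closure = {S, A, C, D, E, G, H}.
Read 'b': S→{S, A}, A→{C, G}, C→{C, E}, D→{C}, E→∅, G→{S, A, D}, H→∅; union {S, A, C, D, E, G}; ε-closure = {S, A, C, D, E, G, H}.
The final set {S, A, C, D, E, G, H} contains the accepting state G.

Yes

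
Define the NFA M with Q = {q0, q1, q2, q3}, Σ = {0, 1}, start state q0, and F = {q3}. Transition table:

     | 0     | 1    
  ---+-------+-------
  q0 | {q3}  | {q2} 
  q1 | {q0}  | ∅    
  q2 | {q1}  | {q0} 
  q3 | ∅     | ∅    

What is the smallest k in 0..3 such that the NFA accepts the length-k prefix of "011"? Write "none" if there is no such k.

1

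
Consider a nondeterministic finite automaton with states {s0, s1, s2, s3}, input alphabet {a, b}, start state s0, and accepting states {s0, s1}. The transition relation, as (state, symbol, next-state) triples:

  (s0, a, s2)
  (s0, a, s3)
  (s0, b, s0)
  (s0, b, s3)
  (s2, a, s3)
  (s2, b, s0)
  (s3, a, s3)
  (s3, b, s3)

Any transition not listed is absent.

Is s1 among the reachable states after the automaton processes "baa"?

No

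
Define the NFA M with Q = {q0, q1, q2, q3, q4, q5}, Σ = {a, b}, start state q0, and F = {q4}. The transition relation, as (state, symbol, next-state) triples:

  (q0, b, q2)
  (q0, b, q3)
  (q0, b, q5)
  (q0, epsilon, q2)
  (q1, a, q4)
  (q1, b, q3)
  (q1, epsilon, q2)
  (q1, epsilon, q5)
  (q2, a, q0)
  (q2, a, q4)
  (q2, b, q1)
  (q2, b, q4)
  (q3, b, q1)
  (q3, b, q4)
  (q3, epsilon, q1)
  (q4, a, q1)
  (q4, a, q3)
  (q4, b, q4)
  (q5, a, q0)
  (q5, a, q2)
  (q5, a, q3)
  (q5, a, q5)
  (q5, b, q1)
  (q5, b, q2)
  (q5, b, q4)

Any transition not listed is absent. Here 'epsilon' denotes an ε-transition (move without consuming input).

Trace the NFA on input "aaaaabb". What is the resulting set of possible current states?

Start: ε-closure({q0}) = {q0, q2}.
Read 'a': q0→∅, q2→{q0, q4}; union {q0, q4}; ε-closure = {q0, q2, q4}.
Read 'a': q0→∅, q2→{q0, q4}, q4→{q1, q3}; union {q0, q1, q3, q4}; ε-closure = {q0, q1, q2, q3, q4, q5}.
Read 'a': q0→∅, q1→{q4}, q2→{q0, q4}, q3→∅, q4→{q1, q3}, q5→{q0, q2, q3, q5}; now {q0, q1, q2, q3, q4, q5}.
Read 'a': q0→∅, q1→{q4}, q2→{q0, q4}, q3→∅, q4→{q1, q3}, q5→{q0, q2, q3, q5}; now {q0, q1, q2, q3, q4, q5}.
Read 'a': q0→∅, q1→{q4}, q2→{q0, q4}, q3→∅, q4→{q1, q3}, q5→{q0, q2, q3, q5}; now {q0, q1, q2, q3, q4, q5}.
Read 'b': q0→{q2, q3, q5}, q1→{q3}, q2→{q1, q4}, q3→{q1, q4}, q4→{q4}, q5→{q1, q2, q4}; now {q1, q2, q3, q4, q5}.
Read 'b': q1→{q3}, q2→{q1, q4}, q3→{q1, q4}, q4→{q4}, q5→{q1, q2, q4}; union {q1, q2, q3, q4}; ε-closure = {q1, q2, q3, q4, q5}.

{q1, q2, q3, q4, q5}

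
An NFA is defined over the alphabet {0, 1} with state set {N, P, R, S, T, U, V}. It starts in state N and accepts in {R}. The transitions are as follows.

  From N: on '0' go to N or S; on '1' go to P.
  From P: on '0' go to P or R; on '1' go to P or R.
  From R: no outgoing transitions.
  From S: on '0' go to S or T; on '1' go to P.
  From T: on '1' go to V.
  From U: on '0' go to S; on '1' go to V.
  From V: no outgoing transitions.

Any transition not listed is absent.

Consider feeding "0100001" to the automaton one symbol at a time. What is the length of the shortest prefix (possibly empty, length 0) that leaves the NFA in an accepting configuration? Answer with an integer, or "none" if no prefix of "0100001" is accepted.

3

Start in {N}.
Read '0': {N} → {N, S}.
Read '1': {N, S} → {P}.
Read '0': {P} → {P, R}.
None of the earlier sets intersect F, but {P, R} does.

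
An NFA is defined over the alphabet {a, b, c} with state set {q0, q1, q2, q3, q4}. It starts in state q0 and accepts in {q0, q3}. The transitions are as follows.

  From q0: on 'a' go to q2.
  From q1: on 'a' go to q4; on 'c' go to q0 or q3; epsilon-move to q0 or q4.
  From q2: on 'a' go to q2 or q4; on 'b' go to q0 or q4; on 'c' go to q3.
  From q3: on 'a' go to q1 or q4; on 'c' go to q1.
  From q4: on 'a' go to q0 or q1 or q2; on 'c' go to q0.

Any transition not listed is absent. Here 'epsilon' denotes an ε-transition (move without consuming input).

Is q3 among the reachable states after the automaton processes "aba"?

Start in {q0}.
Read 'a': q0→{q2}; now {q2}.
Read 'b': q2→{q0, q4}; now {q0, q4}.
Read 'a': q0→{q2}, q4→{q0, q1, q2}; union {q0, q1, q2}; ε-closure = {q0, q1, q2, q4}.
State q3 is not in {q0, q1, q2, q4}.

No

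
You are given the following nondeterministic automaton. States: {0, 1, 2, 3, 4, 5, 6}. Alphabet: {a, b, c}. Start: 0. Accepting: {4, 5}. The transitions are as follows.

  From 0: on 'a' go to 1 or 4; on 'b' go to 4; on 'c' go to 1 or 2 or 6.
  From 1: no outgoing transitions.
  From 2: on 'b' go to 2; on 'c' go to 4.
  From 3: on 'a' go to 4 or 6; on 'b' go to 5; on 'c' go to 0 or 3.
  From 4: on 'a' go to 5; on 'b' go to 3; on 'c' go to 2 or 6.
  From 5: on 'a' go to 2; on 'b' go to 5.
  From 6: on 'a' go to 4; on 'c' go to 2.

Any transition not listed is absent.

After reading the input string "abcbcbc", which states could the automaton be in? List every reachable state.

Start in {0}.
Read 'a': 0→{1, 4}; now {1, 4}.
Read 'b': 1→∅, 4→{3}; now {3}.
Read 'c': 3→{0, 3}; now {0, 3}.
Read 'b': 0→{4}, 3→{5}; now {4, 5}.
Read 'c': 4→{2, 6}, 5→∅; now {2, 6}.
Read 'b': 2→{2}, 6→∅; now {2}.
Read 'c': 2→{4}; now {4}.

{4}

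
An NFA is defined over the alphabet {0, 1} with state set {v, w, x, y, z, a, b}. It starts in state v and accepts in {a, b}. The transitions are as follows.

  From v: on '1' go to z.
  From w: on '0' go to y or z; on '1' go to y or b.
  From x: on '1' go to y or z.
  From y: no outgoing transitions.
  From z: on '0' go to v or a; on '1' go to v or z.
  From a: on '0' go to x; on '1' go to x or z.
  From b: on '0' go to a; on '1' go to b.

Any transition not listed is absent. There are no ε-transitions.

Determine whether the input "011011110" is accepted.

Start in {v}.
Read '0': {v} → ∅.
The set is empty and remains empty for the remaining 8 symbols.
The final set ∅ contains no accepting state.

No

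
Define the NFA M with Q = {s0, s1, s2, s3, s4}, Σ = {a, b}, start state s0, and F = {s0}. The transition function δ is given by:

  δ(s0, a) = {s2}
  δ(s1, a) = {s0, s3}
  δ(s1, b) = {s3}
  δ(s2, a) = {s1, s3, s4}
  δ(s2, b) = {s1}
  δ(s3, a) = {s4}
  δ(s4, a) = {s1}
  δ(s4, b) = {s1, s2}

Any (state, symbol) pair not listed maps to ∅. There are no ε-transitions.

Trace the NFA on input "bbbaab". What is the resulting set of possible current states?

Start in {s0}.
Read 'b': {s0} → ∅.
The set is empty and remains empty for the remaining 5 symbols.

∅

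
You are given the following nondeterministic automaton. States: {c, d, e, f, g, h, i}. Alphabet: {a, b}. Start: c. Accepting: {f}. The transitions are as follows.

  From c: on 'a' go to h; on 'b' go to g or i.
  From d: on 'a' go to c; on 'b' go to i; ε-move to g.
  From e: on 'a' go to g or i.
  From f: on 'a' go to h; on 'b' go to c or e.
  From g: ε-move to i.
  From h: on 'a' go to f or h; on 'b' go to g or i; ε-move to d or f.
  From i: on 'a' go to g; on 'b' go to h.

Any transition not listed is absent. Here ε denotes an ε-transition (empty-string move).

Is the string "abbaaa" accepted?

Start in {c}.
Read 'a': {c} → {d, f, g, h, i}.
Read 'b': {d, f, g, h, i} → {c, d, e, f, g, h, i}.
Read 'b': {c, d, e, f, g, h, i} → {c, d, e, f, g, h, i}.
Read 'a': {c, d, e, f, g, h, i} → {c, d, f, g, h, i}.
Read 'a': {c, d, f, g, h, i} → {c, d, f, g, h, i}.
Read 'a': {c, d, f, g, h, i} → {c, d, f, g, h, i}.
The final set {c, d, f, g, h, i} contains the accepting state f.

Yes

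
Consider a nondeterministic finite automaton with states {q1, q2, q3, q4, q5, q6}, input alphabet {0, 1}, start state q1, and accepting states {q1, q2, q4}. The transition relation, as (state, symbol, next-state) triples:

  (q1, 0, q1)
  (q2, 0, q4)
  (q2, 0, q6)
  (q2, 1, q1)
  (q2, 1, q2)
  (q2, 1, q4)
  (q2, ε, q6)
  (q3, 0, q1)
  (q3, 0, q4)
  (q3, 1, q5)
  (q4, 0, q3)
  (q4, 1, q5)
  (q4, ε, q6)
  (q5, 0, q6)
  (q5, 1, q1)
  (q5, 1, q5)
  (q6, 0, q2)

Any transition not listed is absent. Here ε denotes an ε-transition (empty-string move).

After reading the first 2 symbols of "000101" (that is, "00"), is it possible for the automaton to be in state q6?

Start in {q1}.
Read '0': q1→{q1}; now {q1}.
Read '0': q1→{q1}; now {q1}.
State q6 is not in {q1}.

No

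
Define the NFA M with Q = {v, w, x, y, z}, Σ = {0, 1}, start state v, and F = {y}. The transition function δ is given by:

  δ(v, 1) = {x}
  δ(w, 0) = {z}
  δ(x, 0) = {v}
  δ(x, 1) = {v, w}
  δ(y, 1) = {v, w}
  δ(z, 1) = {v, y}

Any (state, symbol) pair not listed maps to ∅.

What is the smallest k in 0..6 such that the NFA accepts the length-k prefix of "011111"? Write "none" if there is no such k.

none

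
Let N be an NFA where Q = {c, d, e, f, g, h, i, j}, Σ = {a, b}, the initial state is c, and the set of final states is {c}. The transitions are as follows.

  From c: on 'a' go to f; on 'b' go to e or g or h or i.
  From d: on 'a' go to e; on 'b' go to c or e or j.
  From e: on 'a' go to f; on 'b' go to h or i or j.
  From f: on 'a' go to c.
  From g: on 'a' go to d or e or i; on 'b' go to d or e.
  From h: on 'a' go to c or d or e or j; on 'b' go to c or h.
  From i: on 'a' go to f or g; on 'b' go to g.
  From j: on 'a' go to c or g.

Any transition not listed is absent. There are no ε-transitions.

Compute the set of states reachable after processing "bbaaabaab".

Start in {c}.
Read 'b': {c} → {e, g, h, i}.
Read 'b': {e, g, h, i} → {c, d, e, g, h, i, j}.
Read 'a': {c, d, e, g, h, i, j} → {c, d, e, f, g, i, j}.
Read 'a': {c, d, e, f, g, i, j} → {c, d, e, f, g, i}.
Read 'a': {c, d, e, f, g, i} → {c, d, e, f, g, i}.
Read 'b': {c, d, e, f, g, i} → {c, d, e, g, h, i, j}.
Read 'a': {c, d, e, g, h, i, j} → {c, d, e, f, g, i, j}.
Read 'a': {c, d, e, f, g, i, j} → {c, d, e, f, g, i}.
Read 'b': {c, d, e, f, g, i} → {c, d, e, g, h, i, j}.

{c, d, e, g, h, i, j}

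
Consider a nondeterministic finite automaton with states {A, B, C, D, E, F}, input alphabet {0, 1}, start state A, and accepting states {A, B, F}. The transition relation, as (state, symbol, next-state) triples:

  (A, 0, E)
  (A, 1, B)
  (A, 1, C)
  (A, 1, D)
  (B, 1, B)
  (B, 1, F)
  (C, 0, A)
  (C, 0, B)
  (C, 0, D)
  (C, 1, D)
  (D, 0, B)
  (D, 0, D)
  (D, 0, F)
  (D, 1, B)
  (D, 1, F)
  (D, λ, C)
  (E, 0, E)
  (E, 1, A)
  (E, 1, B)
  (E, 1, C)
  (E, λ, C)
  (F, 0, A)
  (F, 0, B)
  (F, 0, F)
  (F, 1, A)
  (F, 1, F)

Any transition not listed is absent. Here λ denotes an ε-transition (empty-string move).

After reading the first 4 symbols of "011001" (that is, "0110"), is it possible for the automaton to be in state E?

No

Start in {A}.
Read '0': A→{E}; union {E}; ε-closure = {C, E}.
Read '1': C→{D}, E→{A, B, C}; now {A, B, C, D}.
Read '1': A→{B, C, D}, B→{B, F}, C→{D}, D→{B, F}; now {B, C, D, F}.
Read '0': B→∅, C→{A, B, D}, D→{B, D, F}, F→{A, B, F}; union {A, B, D, F}; ε-closure = {A, B, C, D, F}.
State E is not in {A, B, C, D, F}.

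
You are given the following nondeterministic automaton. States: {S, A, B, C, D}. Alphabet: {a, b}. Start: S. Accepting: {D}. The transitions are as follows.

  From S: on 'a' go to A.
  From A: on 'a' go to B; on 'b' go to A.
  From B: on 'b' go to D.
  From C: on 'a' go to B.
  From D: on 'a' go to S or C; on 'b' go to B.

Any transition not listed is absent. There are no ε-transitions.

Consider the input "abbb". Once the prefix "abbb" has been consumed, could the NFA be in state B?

Start in {S}.
Read 'a': S→{A}; now {A}.
Read 'b': A→{A}; now {A}.
Read 'b': A→{A}; now {A}.
Read 'b': A→{A}; now {A}.
State B is not in {A}.

No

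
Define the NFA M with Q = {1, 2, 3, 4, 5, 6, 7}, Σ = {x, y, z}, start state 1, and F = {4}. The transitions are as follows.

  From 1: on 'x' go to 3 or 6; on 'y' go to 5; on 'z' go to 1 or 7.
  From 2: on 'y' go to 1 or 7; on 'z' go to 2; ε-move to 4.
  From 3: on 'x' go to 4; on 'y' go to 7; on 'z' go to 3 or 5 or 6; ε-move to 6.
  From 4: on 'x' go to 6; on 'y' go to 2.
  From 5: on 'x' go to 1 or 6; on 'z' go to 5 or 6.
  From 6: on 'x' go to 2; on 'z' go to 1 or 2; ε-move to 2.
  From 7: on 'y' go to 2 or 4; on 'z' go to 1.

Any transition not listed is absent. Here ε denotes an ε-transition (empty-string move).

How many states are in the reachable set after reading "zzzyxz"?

4

Start in {1}.
Read 'z': 1→{1, 7}; now {1, 7}.
Read 'z': 1→{1, 7}, 7→{1}; now {1, 7}.
Read 'z': 1→{1, 7}, 7→{1}; now {1, 7}.
Read 'y': 1→{5}, 7→{2, 4}; now {2, 4, 5}.
Read 'x': 2→∅, 4→{6}, 5→{1, 6}; union {1, 6}; ε-closure = {1, 2, 4, 6}.
Read 'z': 1→{1, 7}, 2→{2}, 4→∅, 6→{1, 2}; union {1, 2, 7}; ε-closure = {1, 2, 4, 7}.
That set has 4 states.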